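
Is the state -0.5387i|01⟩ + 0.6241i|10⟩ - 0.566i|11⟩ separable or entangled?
Entangled

Writing the state as a|00⟩ + b|01⟩ + c|10⟩ + d|11⟩, it is a product state iff ad − bc = 0.
Here (a, b, c, d) = (0, -0.5387i, 0.6241i, -0.566i): ad − bc = (0)(-0.566i) − (-0.5387i)(0.6241i) = -0.3362 ≠ 0, so the state is entangled.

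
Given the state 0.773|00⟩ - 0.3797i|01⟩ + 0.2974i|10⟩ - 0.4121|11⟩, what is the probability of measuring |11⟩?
0.1698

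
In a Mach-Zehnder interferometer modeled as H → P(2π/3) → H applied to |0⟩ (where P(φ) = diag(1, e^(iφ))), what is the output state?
(0.25 + 0.433i)|0⟩ + (0.75 - 0.433i)|1⟩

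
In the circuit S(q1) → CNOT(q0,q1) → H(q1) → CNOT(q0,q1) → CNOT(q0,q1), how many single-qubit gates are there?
2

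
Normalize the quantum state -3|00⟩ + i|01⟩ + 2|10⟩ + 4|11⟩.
-0.5477|00⟩ + 0.1826i|01⟩ + 0.3651|10⟩ + 0.7303|11⟩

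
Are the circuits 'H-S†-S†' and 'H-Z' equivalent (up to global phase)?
Yes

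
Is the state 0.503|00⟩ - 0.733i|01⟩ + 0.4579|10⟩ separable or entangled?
Entangled

Writing the state as a|00⟩ + b|01⟩ + c|10⟩ + d|11⟩, it is a product state iff ad − bc = 0.
Here (a, b, c, d) = (0.503, -0.733i, 0.4579, 0): ad − bc = (0.503)(0) − (-0.733i)(0.4579) = 0.3356i ≠ 0, so the state is entangled.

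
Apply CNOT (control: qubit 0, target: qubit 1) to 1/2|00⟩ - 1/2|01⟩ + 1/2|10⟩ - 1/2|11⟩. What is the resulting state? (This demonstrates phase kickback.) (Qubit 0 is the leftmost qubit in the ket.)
1/2|00⟩ - 1/2|01⟩ - 1/2|10⟩ + 1/2|11⟩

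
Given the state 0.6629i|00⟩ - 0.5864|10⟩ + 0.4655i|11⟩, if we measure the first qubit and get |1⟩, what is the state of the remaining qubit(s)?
-0.7832|0⟩ + 0.6217i|1⟩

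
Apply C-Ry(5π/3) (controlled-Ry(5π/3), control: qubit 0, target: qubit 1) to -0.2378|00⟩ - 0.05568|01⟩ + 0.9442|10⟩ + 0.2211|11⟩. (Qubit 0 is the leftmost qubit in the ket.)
-0.2378|00⟩ - 0.05568|01⟩ - 0.9283|10⟩ + 0.2806|11⟩

C-Ry(5π/3) leaves the control-|0⟩ kets |00⟩, |01⟩ unchanged and applies Ry(5π/3) to qubit 1 on the control-|1⟩ pair (|10⟩, |11⟩).
Ry(5π/3) = [[cos(θ/2), −sin(θ/2)], [sin(θ/2), cos(θ/2)]]; θ = 5π/3, cos(θ/2) ≈ -0.866025, sin(θ/2) ≈ 0.5.
With a = amp(|10⟩) = 0.9442 and b = amp(|11⟩) = 0.2211:
new amp(|10⟩) = (-0.866025)·a + (-0.5)·b = -0.9283
new amp(|11⟩) = (0.5)·a + (-0.866025)·b = 0.2806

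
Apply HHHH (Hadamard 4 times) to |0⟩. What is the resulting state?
|0⟩

H² = I, so an even number of Hadamards cancels: H^4 = I and the state is unchanged.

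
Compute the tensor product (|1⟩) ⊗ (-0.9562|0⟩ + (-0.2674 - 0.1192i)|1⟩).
-0.9562|10⟩ + (-0.2674 - 0.1192i)|11⟩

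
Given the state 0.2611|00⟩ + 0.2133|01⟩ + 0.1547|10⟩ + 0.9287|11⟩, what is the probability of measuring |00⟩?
0.06817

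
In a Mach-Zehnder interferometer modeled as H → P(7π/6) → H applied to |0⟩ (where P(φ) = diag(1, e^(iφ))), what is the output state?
(0.06699 - 0.25i)|0⟩ + (0.933 + 0.25i)|1⟩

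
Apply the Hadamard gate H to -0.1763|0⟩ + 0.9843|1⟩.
0.5713|0⟩ - 0.8207|1⟩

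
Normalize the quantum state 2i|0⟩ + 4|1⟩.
(1/√5)i|0⟩ + 0.8944|1⟩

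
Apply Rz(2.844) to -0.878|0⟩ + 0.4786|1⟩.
(-0.1302 + 0.8683i)|0⟩ + (0.07095 + 0.4733i)|1⟩

Rz(2.844) = [[e^(−iθ/2), 0], [0, e^(iθ/2)]] with e^(±iθ/2) = cos(θ/2) ± i·sin(θ/2); θ = 2.844, cos(θ/2) ≈ 0.148248, sin(θ/2) ≈ 0.98895.
With a = amp(|0⟩) = -0.878 and b = amp(|1⟩) = 0.4786:
new amp(|0⟩) = (0.148248 - 0.98895i)·a = (-0.1302 + 0.8683i)
new amp(|1⟩) = (0.148248 + 0.98895i)·b = (0.07095 + 0.4733i)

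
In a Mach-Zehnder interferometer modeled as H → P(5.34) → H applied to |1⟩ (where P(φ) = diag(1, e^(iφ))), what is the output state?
(0.2064 + 0.4047i)|0⟩ + (0.7936 - 0.4047i)|1⟩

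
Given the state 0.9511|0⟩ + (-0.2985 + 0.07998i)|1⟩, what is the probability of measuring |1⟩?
0.0955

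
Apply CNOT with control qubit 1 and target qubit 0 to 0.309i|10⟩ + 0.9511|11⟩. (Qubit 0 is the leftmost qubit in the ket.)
0.9511|01⟩ + 0.309i|10⟩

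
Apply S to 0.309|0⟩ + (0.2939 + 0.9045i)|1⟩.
0.309|0⟩ + (-0.9045 + 0.2939i)|1⟩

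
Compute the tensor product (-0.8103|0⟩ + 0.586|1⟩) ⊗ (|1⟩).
-0.8103|01⟩ + 0.586|11⟩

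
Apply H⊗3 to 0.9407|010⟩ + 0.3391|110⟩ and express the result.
0.4525|000⟩ + 0.4525|001⟩ - 0.4525|010⟩ - 0.4525|011⟩ + 0.2127|100⟩ + 0.2127|101⟩ - 0.2127|110⟩ - 0.2127|111⟩

H⊗3 gives amp(|y⟩) = (1/2√2) Σ_x (−1)^(x·y) amp(|x⟩), where x·y is the number of positions in which both x and y have a 1.
|000⟩: (0.9407 + 0.3391)/(2√2) = 0.4525
|001⟩: (0.9407 + 0.3391)/(2√2) = 0.4525
|010⟩: (-0.9407 - 0.3391)/(2√2) = -0.4525
|011⟩: (-0.9407 - 0.3391)/(2√2) = -0.4525
|100⟩: (0.9407 - 0.3391)/(2√2) = 0.2127
|101⟩: (0.9407 - 0.3391)/(2√2) = 0.2127
|110⟩: (-0.9407 + 0.3391)/(2√2) = -0.2127
|111⟩: (-0.9407 + 0.3391)/(2√2) = -0.2127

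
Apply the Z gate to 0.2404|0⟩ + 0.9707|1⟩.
0.2404|0⟩ - 0.9707|1⟩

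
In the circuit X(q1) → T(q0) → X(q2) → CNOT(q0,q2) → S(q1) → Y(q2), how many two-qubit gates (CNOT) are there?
1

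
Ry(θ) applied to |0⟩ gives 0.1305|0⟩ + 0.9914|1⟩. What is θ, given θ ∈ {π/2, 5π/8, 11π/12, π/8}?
11π/12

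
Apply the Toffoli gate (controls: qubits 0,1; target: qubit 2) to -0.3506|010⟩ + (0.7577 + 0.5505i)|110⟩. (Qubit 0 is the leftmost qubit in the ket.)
-0.3506|010⟩ + (0.7577 + 0.5505i)|111⟩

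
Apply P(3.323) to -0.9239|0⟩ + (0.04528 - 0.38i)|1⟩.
-0.9239|0⟩ + (-0.1131 + 0.3656i)|1⟩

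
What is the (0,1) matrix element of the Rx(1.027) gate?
-0.4912i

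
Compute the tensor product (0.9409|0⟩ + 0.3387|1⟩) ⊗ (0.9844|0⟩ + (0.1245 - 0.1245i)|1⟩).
0.9262|00⟩ + (0.1171 - 0.1171i)|01⟩ + 0.3334|10⟩ + (0.04217 - 0.04217i)|11⟩

amp(|b₁b₂…⟩) = product of the factor amplitudes for bits b₁, b₂, …; only kets whose every factor amplitude is nonzero survive.
|00⟩: (0.9409)(0.9844) = 0.9262
|01⟩: (0.9409)(0.1245 - 0.1245i) = (0.1171 - 0.1171i)
|10⟩: (0.3387)(0.9844) = 0.3334
|11⟩: (0.3387)(0.1245 - 0.1245i) = (0.04217 - 0.04217i)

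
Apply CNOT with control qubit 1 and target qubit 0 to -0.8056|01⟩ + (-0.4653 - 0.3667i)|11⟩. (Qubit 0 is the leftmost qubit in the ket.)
(-0.4653 - 0.3667i)|01⟩ - 0.8056|11⟩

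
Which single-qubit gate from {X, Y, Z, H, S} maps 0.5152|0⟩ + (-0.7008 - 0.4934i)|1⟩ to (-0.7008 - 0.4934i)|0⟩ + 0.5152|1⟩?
X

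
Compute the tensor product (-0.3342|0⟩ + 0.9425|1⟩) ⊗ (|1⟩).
-0.3342|01⟩ + 0.9425|11⟩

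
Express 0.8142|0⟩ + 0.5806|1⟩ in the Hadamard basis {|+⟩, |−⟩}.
0.9863|+⟩ + 0.1652|−⟩

With |ψ⟩ = α|0⟩ + β|1⟩, the Hadamard-basis coefficients are ⟨+|ψ⟩ = (α + β)/√2 and ⟨−|ψ⟩ = (α − β)/√2.
Here α = 0.8142, β = 0.5806: (α + β)/√2 = 0.9863, (α − β)/√2 = 0.1652.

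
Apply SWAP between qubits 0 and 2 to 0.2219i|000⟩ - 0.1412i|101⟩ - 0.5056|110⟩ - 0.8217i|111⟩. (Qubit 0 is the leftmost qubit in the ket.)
0.2219i|000⟩ - 0.5056|011⟩ - 0.1412i|101⟩ - 0.8217i|111⟩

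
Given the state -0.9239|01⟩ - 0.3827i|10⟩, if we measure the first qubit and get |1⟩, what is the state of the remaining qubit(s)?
-i|0⟩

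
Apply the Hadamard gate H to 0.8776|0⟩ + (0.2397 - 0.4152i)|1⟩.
(0.7901 - 0.2936i)|0⟩ + (0.4511 + 0.2936i)|1⟩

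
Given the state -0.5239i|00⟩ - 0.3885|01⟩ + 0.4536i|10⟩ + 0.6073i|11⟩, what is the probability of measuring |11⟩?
0.3688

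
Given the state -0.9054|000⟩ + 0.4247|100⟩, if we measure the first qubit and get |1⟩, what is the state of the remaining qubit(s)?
|00⟩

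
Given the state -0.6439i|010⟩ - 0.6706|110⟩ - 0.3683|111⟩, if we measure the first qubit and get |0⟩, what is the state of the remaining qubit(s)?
-i|10⟩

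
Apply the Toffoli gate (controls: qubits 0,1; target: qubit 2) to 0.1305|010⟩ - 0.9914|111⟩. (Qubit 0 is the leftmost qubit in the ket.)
0.1305|010⟩ - 0.9914|110⟩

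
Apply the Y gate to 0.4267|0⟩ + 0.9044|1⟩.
-0.9044i|0⟩ + 0.4267i|1⟩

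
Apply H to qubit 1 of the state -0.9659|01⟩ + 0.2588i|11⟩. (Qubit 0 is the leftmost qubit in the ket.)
-0.683|00⟩ + 0.683|01⟩ + 0.183i|10⟩ - 0.183i|11⟩

H on qubit 1 mixes each pair of kets that differ only in qubit 1: amplitudes (a, b) of (|…0…⟩, |…1…⟩) become ((a + b)/√2, (a − b)/√2). Kets absent from the input have amplitude 0.
(|00⟩, |01⟩): (a, b) = (0, -0.9659) → (-0.683, 0.683)
(|10⟩, |11⟩): (a, b) = (0, 0.2588i) → (0.183i, -0.183i)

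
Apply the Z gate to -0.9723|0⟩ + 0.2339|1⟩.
-0.9723|0⟩ - 0.2339|1⟩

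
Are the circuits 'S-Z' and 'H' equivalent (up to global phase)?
No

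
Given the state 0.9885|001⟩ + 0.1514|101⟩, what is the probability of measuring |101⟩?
0.02292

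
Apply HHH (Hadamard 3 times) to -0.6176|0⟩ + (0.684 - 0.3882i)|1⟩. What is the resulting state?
(0.04695 - 0.2745i)|0⟩ + (-0.9204 + 0.2745i)|1⟩

H² = I, so H^3 = H: a single Hadamard. With (a, b) = (-0.6176, (0.684 - 0.3882i)), H gives ((a + b)/√2, (a − b)/√2) = ((0.04695 - 0.2745i), (-0.9204 + 0.2745i)).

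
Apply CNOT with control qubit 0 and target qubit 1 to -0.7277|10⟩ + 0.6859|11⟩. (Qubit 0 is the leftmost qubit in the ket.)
0.6859|10⟩ - 0.7277|11⟩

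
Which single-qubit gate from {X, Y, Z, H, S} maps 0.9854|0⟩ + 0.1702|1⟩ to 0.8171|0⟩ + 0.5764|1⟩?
H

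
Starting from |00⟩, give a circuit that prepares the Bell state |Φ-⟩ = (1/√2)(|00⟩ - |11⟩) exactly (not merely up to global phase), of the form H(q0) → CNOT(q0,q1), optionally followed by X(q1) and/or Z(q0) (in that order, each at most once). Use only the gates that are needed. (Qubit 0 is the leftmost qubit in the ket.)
H(q0) → CNOT(q0,q1) → Z(q0)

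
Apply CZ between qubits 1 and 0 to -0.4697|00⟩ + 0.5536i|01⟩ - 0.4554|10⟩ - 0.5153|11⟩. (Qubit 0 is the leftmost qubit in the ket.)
-0.4697|00⟩ + 0.5536i|01⟩ - 0.4554|10⟩ + 0.5153|11⟩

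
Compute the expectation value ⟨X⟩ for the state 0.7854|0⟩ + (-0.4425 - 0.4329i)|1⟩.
-0.6951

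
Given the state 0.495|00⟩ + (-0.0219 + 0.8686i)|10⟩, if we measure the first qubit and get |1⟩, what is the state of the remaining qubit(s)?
(-0.0252 + 0.9997i)|0⟩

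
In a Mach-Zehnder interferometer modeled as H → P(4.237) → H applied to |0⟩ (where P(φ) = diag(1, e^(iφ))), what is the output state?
(0.2712 - 0.4446i)|0⟩ + (0.7288 + 0.4446i)|1⟩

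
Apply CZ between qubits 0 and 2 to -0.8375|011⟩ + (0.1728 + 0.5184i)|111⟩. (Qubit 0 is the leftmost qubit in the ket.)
-0.8375|011⟩ + (-0.1728 - 0.5184i)|111⟩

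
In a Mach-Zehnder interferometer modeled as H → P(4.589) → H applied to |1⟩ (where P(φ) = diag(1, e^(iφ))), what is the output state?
(0.5615 + 0.4962i)|0⟩ + (0.4385 - 0.4962i)|1⟩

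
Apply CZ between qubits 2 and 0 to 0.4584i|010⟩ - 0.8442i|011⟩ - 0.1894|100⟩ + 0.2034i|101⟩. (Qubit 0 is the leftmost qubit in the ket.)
0.4584i|010⟩ - 0.8442i|011⟩ - 0.1894|100⟩ - 0.2034i|101⟩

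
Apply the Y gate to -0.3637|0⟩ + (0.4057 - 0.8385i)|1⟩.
(-0.8385 - 0.4057i)|0⟩ - 0.3637i|1⟩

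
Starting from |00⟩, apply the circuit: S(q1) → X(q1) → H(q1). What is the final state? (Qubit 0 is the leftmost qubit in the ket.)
1/√2|00⟩ - 1/√2|01⟩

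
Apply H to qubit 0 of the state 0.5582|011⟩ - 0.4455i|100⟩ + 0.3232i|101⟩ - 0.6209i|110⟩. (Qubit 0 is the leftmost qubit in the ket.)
-0.315i|000⟩ + 0.2285i|001⟩ - 0.439i|010⟩ + 0.3947|011⟩ + 0.315i|100⟩ - 0.2285i|101⟩ + 0.439i|110⟩ + 0.3947|111⟩

H on qubit 0 mixes each pair of kets that differ only in qubit 0: amplitudes (a, b) of (|…0…⟩, |…1…⟩) become ((a + b)/√2, (a − b)/√2). Kets absent from the input have amplitude 0.
(|000⟩, |100⟩): (a, b) = (0, -0.4455i) → (-0.315i, 0.315i)
(|001⟩, |101⟩): (a, b) = (0, 0.3232i) → (0.2285i, -0.2285i)
(|010⟩, |110⟩): (a, b) = (0, -0.6209i) → (-0.439i, 0.439i)
(|011⟩, |111⟩): (a, b) = (0.5582, 0) → (0.3947, 0.3947)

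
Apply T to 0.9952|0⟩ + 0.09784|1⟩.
0.9952|0⟩ + (0.06918 + 0.06918i)|1⟩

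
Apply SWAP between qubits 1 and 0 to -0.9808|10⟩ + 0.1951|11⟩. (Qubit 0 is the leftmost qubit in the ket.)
-0.9808|01⟩ + 0.1951|11⟩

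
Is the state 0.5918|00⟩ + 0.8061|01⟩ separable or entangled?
Separable

Writing the state as a|00⟩ + b|01⟩ + c|10⟩ + d|11⟩, it is a product state iff ad − bc = 0.
Here (a, b, c, d) = (0.5918, 0.8061, 0, 0): ad − bc = (0.5918)(0) − (0.8061)(0) = 0, so the state is separable.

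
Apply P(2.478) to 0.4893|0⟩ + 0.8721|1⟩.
0.4893|0⟩ + (-0.687 + 0.5372i)|1⟩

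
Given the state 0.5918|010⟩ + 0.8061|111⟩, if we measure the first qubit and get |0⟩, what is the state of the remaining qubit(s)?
|10⟩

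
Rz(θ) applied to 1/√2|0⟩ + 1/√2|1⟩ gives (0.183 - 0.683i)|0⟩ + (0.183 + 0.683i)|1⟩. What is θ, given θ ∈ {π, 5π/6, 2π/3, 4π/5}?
5π/6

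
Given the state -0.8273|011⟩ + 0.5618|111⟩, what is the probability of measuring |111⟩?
0.3156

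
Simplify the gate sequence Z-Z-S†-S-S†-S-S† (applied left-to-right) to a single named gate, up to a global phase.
S†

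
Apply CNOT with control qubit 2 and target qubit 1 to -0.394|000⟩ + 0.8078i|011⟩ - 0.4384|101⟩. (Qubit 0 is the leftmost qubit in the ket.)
-0.394|000⟩ + 0.8078i|001⟩ - 0.4384|111⟩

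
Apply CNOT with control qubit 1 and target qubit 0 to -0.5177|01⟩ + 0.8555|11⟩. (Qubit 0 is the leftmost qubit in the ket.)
0.8555|01⟩ - 0.5177|11⟩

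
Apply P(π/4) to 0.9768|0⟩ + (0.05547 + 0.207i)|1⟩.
0.9768|0⟩ + (-0.1071 + 0.1856i)|1⟩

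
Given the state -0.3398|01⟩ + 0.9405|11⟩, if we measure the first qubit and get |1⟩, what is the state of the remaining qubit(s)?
|1⟩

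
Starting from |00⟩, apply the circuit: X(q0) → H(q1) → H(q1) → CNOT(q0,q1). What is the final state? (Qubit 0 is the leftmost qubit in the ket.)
|11⟩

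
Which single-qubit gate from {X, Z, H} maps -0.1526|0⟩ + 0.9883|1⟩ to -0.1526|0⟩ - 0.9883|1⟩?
Z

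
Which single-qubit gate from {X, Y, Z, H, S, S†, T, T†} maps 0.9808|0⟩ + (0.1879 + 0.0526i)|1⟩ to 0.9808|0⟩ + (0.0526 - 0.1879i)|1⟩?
S†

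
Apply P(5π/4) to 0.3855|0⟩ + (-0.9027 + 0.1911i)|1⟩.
0.3855|0⟩ + (0.7734 + 0.5032i)|1⟩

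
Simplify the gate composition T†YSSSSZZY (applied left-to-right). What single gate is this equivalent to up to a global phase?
T†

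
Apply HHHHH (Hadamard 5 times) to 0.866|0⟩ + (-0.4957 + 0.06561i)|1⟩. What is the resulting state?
(0.2618 + 0.04639i)|0⟩ + (0.9629 - 0.04639i)|1⟩

H² = I, so H^5 = H: a single Hadamard. With (a, b) = (0.866, (-0.4957 + 0.06561i)), H gives ((a + b)/√2, (a − b)/√2) = ((0.2618 + 0.04639i), (0.9629 - 0.04639i)).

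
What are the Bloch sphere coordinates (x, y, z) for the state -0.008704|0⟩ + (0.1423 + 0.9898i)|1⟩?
(-0.002477, -0.01723, -0.9999)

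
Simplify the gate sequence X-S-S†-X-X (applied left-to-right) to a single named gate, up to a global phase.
X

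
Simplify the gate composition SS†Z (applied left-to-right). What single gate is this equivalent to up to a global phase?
Z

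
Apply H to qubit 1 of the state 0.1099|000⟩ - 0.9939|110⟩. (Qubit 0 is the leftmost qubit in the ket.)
0.07771|000⟩ + 0.07771|010⟩ - 0.7028|100⟩ + 0.7028|110⟩

H on qubit 1 mixes each pair of kets that differ only in qubit 1: amplitudes (a, b) of (|…0…⟩, |…1…⟩) become ((a + b)/√2, (a − b)/√2). Kets absent from the input have amplitude 0.
(|000⟩, |010⟩): (a, b) = (0.1099, 0) → (0.07771, 0.07771)
(|100⟩, |110⟩): (a, b) = (0, -0.9939) → (-0.7028, 0.7028)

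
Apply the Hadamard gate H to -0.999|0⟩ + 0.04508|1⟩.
-0.6745|0⟩ - 0.7383|1⟩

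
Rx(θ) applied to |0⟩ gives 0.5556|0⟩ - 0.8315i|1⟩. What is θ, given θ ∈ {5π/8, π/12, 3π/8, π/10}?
5π/8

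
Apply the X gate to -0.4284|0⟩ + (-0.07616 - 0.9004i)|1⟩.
(-0.07616 - 0.9004i)|0⟩ - 0.4284|1⟩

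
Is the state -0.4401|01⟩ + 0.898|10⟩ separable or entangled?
Entangled

Writing the state as a|00⟩ + b|01⟩ + c|10⟩ + d|11⟩, it is a product state iff ad − bc = 0.
Here (a, b, c, d) = (0, -0.4401, 0.898, 0): ad − bc = (0)(0) − (-0.4401)(0.898) = 0.3952 ≠ 0, so the state is entangled.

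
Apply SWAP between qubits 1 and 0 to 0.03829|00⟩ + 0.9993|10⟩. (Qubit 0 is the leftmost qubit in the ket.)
0.03829|00⟩ + 0.9993|01⟩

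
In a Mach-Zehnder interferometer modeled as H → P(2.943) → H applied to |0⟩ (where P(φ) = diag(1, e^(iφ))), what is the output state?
(0.009827 + 0.09864i)|0⟩ + (0.9902 - 0.09864i)|1⟩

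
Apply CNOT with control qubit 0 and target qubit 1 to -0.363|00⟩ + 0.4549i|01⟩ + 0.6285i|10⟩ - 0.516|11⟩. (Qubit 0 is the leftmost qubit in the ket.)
-0.363|00⟩ + 0.4549i|01⟩ - 0.516|10⟩ + 0.6285i|11⟩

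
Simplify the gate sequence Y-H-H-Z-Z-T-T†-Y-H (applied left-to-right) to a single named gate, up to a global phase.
H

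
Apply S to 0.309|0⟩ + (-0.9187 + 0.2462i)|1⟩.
0.309|0⟩ + (-0.2462 - 0.9187i)|1⟩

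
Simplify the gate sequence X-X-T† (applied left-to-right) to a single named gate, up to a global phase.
T†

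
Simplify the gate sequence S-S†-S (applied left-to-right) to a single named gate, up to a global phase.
S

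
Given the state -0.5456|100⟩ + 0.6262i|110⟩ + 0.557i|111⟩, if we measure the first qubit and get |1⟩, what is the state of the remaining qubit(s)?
-0.5456|00⟩ + 0.6262i|10⟩ + 0.557i|11⟩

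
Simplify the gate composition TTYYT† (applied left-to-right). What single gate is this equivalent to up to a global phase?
T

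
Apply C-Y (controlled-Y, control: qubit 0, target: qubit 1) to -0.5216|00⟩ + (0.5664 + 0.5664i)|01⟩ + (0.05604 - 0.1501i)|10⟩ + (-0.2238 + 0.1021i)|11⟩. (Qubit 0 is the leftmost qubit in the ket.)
-0.5216|00⟩ + (0.5664 + 0.5664i)|01⟩ + (0.1021 + 0.2238i)|10⟩ + (0.1501 + 0.05604i)|11⟩

C-Y leaves the control-|0⟩ kets |00⟩, |01⟩ unchanged and applies Y to qubit 1 on the control-|1⟩ pair (|10⟩, |11⟩).
Y = [[0, -i], [i, 0]].
With a = amp(|10⟩) = (0.05604 - 0.1501i) and b = amp(|11⟩) = (-0.2238 + 0.1021i):
new amp(|10⟩) = (-i)·b = (0.1021 + 0.2238i)
new amp(|11⟩) = (i)·a = (0.1501 + 0.05604i)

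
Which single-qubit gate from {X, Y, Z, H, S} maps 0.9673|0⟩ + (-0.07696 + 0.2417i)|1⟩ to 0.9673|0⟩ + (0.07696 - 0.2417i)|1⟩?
Z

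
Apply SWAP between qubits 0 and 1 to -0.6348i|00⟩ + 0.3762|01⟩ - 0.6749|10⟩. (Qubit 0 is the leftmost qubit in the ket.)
-0.6348i|00⟩ - 0.6749|01⟩ + 0.3762|10⟩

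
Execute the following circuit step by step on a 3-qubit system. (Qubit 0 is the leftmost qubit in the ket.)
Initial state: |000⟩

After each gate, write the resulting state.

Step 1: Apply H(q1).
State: 1/√2|000⟩ + 1/√2|010⟩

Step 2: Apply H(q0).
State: 1/2|000⟩ + 1/2|010⟩ + 1/2|100⟩ + 1/2|110⟩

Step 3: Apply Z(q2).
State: 1/2|000⟩ + 1/2|010⟩ + 1/2|100⟩ + 1/2|110⟩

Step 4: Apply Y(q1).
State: -(1/2)i|000⟩ + (1/2)i|010⟩ - (1/2)i|100⟩ + (1/2)i|110⟩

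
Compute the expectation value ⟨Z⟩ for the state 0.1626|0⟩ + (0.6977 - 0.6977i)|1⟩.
-0.9471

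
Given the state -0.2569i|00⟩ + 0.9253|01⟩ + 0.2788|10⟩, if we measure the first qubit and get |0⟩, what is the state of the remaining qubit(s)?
-0.2675i|0⟩ + 0.9636|1⟩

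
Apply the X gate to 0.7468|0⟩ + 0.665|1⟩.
0.665|0⟩ + 0.7468|1⟩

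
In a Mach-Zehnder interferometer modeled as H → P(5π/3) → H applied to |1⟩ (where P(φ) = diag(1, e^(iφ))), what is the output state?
(0.25 + 0.433i)|0⟩ + (0.75 - 0.433i)|1⟩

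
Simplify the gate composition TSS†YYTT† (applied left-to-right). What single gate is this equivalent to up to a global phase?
T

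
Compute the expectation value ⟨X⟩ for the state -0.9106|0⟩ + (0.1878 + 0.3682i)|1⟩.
-0.342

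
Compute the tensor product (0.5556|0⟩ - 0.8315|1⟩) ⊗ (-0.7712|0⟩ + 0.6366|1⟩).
-0.4285|00⟩ + 0.3537|01⟩ + 0.6413|10⟩ - 0.5293|11⟩

amp(|b₁b₂…⟩) = product of the factor amplitudes for bits b₁, b₂, …; only kets whose every factor amplitude is nonzero survive.
|00⟩: (0.5556)(-0.7712) = -0.4285
|01⟩: (0.5556)(0.6366) = 0.3537
|10⟩: (-0.8315)(-0.7712) = 0.6413
|11⟩: (-0.8315)(0.6366) = -0.5293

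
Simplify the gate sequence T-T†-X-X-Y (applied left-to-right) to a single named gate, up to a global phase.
Y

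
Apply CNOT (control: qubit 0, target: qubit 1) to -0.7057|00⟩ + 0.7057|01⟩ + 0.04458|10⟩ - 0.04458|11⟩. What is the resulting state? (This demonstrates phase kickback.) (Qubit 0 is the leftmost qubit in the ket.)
-0.7057|00⟩ + 0.7057|01⟩ - 0.04458|10⟩ + 0.04458|11⟩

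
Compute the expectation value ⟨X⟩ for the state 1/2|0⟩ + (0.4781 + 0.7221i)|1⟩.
0.4781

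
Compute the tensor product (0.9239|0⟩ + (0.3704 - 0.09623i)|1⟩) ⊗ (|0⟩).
0.9239|00⟩ + (0.3704 - 0.09623i)|10⟩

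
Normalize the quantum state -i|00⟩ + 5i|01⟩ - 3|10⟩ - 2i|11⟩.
-0.1601i|00⟩ + 0.8006i|01⟩ - 0.4804|10⟩ - 0.3203i|11⟩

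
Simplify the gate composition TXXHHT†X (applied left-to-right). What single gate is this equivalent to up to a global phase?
X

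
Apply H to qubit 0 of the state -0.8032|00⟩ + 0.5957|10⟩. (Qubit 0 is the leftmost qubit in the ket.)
-0.1467|00⟩ - 0.9892|10⟩

H on qubit 0 mixes each pair of kets that differ only in qubit 0: amplitudes (a, b) of (|…0…⟩, |…1…⟩) become ((a + b)/√2, (a − b)/√2). Kets absent from the input have amplitude 0.
(|00⟩, |10⟩): (a, b) = (-0.8032, 0.5957) → (-0.1467, -0.9892)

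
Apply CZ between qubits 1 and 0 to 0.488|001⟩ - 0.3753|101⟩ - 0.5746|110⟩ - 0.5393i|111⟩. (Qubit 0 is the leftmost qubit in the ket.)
0.488|001⟩ - 0.3753|101⟩ + 0.5746|110⟩ + 0.5393i|111⟩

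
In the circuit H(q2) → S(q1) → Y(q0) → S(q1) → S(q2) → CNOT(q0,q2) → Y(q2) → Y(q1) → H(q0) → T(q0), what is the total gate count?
10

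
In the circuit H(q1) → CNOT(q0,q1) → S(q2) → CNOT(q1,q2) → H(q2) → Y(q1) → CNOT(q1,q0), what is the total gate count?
7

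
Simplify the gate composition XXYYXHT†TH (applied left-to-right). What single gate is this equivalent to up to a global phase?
X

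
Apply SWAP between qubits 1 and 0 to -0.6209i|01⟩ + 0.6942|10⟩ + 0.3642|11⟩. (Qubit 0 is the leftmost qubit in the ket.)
0.6942|01⟩ - 0.6209i|10⟩ + 0.3642|11⟩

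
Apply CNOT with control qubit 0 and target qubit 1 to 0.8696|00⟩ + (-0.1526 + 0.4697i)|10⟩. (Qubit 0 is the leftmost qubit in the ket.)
0.8696|00⟩ + (-0.1526 + 0.4697i)|11⟩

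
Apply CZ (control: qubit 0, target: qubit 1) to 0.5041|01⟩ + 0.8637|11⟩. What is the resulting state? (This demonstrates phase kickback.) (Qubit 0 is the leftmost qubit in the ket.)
0.5041|01⟩ - 0.8637|11⟩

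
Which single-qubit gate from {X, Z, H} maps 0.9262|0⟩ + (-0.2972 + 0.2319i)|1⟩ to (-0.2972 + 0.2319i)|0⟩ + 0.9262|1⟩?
X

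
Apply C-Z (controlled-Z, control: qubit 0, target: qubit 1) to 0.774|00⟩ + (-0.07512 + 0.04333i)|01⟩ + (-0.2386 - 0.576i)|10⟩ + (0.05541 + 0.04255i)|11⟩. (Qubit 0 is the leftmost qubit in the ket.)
0.774|00⟩ + (-0.07512 + 0.04333i)|01⟩ + (-0.2386 - 0.576i)|10⟩ + (-0.05541 - 0.04255i)|11⟩

C-Z leaves the control-|0⟩ kets |00⟩, |01⟩ unchanged and applies Z to qubit 1 on the control-|1⟩ pair (|10⟩, |11⟩).
Z = [[1, 0], [0, -1]].
With a = amp(|10⟩) = (-0.2386 - 0.576i) and b = amp(|11⟩) = (0.05541 + 0.04255i):
new amp(|10⟩) = (1)·a = (-0.2386 - 0.576i)
new amp(|11⟩) = (-1)·b = (-0.05541 - 0.04255i)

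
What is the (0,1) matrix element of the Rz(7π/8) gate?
0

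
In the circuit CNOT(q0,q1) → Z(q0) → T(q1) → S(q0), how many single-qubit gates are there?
3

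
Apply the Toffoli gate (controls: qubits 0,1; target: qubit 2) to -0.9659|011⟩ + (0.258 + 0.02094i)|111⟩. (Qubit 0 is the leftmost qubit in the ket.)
-0.9659|011⟩ + (0.258 + 0.02094i)|110⟩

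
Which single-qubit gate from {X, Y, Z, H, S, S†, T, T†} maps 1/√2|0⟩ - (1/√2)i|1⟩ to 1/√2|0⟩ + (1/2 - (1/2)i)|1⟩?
T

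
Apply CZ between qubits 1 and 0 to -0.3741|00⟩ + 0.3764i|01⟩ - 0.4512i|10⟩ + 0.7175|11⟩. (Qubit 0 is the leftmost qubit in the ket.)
-0.3741|00⟩ + 0.3764i|01⟩ - 0.4512i|10⟩ - 0.7175|11⟩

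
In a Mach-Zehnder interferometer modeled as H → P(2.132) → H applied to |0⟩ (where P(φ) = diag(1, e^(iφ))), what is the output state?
(0.2339 + 0.4233i)|0⟩ + (0.7661 - 0.4233i)|1⟩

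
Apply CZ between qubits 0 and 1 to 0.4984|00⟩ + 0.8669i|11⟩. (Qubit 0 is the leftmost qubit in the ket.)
0.4984|00⟩ - 0.8669i|11⟩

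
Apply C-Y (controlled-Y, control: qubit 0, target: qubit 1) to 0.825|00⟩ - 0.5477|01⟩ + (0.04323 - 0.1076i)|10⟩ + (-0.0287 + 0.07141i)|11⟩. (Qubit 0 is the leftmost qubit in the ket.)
0.825|00⟩ - 0.5477|01⟩ + (0.07141 + 0.0287i)|10⟩ + (0.1076 + 0.04323i)|11⟩

C-Y leaves the control-|0⟩ kets |00⟩, |01⟩ unchanged and applies Y to qubit 1 on the control-|1⟩ pair (|10⟩, |11⟩).
Y = [[0, -i], [i, 0]].
With a = amp(|10⟩) = (0.04323 - 0.1076i) and b = amp(|11⟩) = (-0.0287 + 0.07141i):
new amp(|10⟩) = (-i)·b = (0.07141 + 0.0287i)
new amp(|11⟩) = (i)·a = (0.1076 + 0.04323i)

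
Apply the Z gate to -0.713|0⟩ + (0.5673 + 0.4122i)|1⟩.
-0.713|0⟩ + (-0.5673 - 0.4122i)|1⟩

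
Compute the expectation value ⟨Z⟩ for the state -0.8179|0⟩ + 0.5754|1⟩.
0.3379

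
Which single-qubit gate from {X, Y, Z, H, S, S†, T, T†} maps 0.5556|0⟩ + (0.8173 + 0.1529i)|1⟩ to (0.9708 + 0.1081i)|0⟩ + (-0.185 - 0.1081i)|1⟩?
H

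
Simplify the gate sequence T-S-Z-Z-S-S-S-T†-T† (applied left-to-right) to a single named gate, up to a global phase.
T†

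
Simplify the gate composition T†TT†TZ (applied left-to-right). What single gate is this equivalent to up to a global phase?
Z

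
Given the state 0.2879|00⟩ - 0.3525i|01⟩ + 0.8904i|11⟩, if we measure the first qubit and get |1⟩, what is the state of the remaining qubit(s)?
i|1⟩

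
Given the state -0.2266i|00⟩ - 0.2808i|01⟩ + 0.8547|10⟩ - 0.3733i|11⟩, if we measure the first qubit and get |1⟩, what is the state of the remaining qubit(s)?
0.9164|0⟩ - 0.4003i|1⟩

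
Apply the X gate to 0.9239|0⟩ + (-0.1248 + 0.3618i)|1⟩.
(-0.1248 + 0.3618i)|0⟩ + 0.9239|1⟩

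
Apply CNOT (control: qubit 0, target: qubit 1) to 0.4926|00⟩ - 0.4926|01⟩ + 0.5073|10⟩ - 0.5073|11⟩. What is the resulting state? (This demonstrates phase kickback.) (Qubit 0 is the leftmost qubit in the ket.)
0.4926|00⟩ - 0.4926|01⟩ - 0.5073|10⟩ + 0.5073|11⟩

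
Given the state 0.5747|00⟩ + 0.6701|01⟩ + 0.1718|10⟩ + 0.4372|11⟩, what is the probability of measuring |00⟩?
0.3303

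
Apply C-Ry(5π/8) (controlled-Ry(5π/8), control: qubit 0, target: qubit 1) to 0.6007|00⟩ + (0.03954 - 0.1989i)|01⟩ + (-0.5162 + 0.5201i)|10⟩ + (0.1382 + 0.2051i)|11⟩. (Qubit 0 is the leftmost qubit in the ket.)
0.6007|00⟩ + (0.03954 - 0.1989i)|01⟩ + (-0.4017 + 0.1184i)|10⟩ + (-0.3524 + 0.5464i)|11⟩

C-Ry(5π/8) leaves the control-|0⟩ kets |00⟩, |01⟩ unchanged and applies Ry(5π/8) to qubit 1 on the control-|1⟩ pair (|10⟩, |11⟩).
Ry(5π/8) = [[cos(θ/2), −sin(θ/2)], [sin(θ/2), cos(θ/2)]]; θ = 5π/8, cos(θ/2) ≈ 0.55557, sin(θ/2) ≈ 0.83147.
With a = amp(|10⟩) = (-0.5162 + 0.5201i) and b = amp(|11⟩) = (0.1382 + 0.2051i):
new amp(|10⟩) = (0.55557)·a + (-0.83147)·b = (-0.4017 + 0.1184i)
new amp(|11⟩) = (0.83147)·a + (0.55557)·b = (-0.3524 + 0.5464i)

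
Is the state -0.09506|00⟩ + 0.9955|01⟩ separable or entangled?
Separable

Writing the state as a|00⟩ + b|01⟩ + c|10⟩ + d|11⟩, it is a product state iff ad − bc = 0.
Here (a, b, c, d) = (-0.09506, 0.9955, 0, 0): ad − bc = (-0.09506)(0) − (0.9955)(0) = 0, so the state is separable.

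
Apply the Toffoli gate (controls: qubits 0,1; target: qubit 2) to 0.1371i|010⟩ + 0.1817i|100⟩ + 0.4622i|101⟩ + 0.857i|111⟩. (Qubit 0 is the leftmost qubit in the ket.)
0.1371i|010⟩ + 0.1817i|100⟩ + 0.4622i|101⟩ + 0.857i|110⟩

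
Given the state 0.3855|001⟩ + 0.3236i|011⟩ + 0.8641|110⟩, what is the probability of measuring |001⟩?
0.1486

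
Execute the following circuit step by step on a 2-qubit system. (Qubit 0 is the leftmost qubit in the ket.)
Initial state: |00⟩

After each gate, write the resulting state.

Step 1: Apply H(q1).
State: 1/√2|00⟩ + 1/√2|01⟩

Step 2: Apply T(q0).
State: 1/√2|00⟩ + 1/√2|01⟩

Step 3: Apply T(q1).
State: 1/√2|00⟩ + (1/2 + (1/2)i)|01⟩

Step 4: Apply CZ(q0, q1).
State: 1/√2|00⟩ + (1/2 + (1/2)i)|01⟩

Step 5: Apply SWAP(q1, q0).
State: 1/√2|00⟩ + (1/2 + (1/2)i)|10⟩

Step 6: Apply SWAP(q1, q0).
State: 1/√2|00⟩ + (1/2 + (1/2)i)|01⟩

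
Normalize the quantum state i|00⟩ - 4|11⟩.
0.2425i|00⟩ - 0.9701|11⟩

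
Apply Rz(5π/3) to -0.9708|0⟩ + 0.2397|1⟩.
(0.8407 + 0.4854i)|0⟩ + (-0.2076 + 0.1199i)|1⟩

Rz(5π/3) = [[e^(−iθ/2), 0], [0, e^(iθ/2)]] with e^(±iθ/2) = cos(θ/2) ± i·sin(θ/2); θ = 5π/3, cos(θ/2) ≈ -0.866025, sin(θ/2) ≈ 0.5.
With a = amp(|0⟩) = -0.9708 and b = amp(|1⟩) = 0.2397:
new amp(|0⟩) = (-0.866025 - 0.5i)·a = (0.8407 + 0.4854i)
new amp(|1⟩) = (-0.866025 + 0.5i)·b = (-0.2076 + 0.1199i)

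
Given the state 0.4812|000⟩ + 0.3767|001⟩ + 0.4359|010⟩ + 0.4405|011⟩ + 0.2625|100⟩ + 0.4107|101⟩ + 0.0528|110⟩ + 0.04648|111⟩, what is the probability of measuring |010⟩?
0.19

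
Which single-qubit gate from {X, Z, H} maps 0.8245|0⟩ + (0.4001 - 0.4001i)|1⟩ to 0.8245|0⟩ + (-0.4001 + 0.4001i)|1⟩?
Z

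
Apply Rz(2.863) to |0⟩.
(0.1388 - 0.9903i)|0⟩

Rz(2.863) = [[e^(−iθ/2), 0], [0, e^(iθ/2)]] with e^(±iθ/2) = cos(θ/2) ± i·sin(θ/2); θ = 2.863, cos(θ/2) ≈ 0.138846, sin(θ/2) ≈ 0.990314.
With a = amp(|0⟩) = 1 and b = amp(|1⟩) = 0:
new amp(|0⟩) = (0.138846 - 0.990314i)·a = (0.1388 - 0.9903i)
new amp(|1⟩) = (0.138846 + 0.990314i)·b = 0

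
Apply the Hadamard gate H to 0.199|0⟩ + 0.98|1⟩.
0.8337|0⟩ - 0.5523|1⟩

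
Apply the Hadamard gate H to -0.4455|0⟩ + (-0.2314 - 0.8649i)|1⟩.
(-0.4786 - 0.6116i)|0⟩ + (-0.1514 + 0.6116i)|1⟩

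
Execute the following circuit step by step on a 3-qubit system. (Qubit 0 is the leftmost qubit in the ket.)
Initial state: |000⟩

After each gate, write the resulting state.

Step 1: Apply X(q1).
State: |010⟩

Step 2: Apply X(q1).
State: |000⟩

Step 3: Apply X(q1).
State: |010⟩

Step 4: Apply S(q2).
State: |010⟩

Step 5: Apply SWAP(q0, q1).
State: |100⟩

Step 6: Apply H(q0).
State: 1/√2|000⟩ - 1/√2|100⟩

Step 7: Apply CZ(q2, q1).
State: 1/√2|000⟩ - 1/√2|100⟩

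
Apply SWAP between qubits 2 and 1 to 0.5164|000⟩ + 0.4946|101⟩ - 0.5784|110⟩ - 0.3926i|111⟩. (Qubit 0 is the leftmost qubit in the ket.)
0.5164|000⟩ - 0.5784|101⟩ + 0.4946|110⟩ - 0.3926i|111⟩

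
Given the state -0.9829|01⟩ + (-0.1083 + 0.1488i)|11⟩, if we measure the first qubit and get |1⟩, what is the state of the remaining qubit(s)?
(-0.5885 + 0.8085i)|1⟩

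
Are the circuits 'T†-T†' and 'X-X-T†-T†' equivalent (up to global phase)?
Yes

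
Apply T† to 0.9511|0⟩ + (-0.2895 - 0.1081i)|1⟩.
0.9511|0⟩ + (-0.2811 + 0.1283i)|1⟩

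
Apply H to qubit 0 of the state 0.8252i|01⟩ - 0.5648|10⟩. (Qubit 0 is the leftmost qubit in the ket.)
-0.3994|00⟩ + 0.5835i|01⟩ + 0.3994|10⟩ + 0.5835i|11⟩

H on qubit 0 mixes each pair of kets that differ only in qubit 0: amplitudes (a, b) of (|…0…⟩, |…1…⟩) become ((a + b)/√2, (a − b)/√2). Kets absent from the input have amplitude 0.
(|00⟩, |10⟩): (a, b) = (0, -0.5648) → (-0.3994, 0.3994)
(|01⟩, |11⟩): (a, b) = (0.8252i, 0) → (0.5835i, 0.5835i)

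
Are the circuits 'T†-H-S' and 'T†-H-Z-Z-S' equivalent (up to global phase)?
Yes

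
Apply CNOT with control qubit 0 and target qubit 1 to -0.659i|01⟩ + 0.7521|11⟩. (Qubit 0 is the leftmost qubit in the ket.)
-0.659i|01⟩ + 0.7521|10⟩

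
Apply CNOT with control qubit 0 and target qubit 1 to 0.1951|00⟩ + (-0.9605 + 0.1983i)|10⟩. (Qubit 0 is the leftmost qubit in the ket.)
0.1951|00⟩ + (-0.9605 + 0.1983i)|11⟩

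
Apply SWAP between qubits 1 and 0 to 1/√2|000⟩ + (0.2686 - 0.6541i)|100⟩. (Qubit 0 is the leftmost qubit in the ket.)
1/√2|000⟩ + (0.2686 - 0.6541i)|010⟩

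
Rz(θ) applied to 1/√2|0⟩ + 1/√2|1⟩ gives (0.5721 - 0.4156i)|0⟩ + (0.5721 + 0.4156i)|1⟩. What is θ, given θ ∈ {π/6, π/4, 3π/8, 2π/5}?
2π/5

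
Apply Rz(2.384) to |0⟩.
(0.3698 - 0.9291i)|0⟩

Rz(2.384) = [[e^(−iθ/2), 0], [0, e^(iθ/2)]] with e^(±iθ/2) = cos(θ/2) ± i·sin(θ/2); θ = 2.384, cos(θ/2) ≈ 0.369802, sin(θ/2) ≈ 0.92911.
With a = amp(|0⟩) = 1 and b = amp(|1⟩) = 0:
new amp(|0⟩) = (0.369802 - 0.92911i)·a = (0.3698 - 0.9291i)
new amp(|1⟩) = (0.369802 + 0.92911i)·b = 0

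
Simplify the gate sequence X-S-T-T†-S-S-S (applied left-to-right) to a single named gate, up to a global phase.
X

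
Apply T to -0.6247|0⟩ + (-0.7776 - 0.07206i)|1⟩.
-0.6247|0⟩ + (-0.4989 - 0.6008i)|1⟩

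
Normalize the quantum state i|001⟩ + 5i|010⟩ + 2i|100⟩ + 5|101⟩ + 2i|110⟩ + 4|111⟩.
0.1155i|001⟩ + (1/√3)i|010⟩ + 0.2309i|100⟩ + 1/√3|101⟩ + 0.2309i|110⟩ + 0.4619|111⟩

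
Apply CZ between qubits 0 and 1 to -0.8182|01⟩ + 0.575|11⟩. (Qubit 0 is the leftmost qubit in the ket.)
-0.8182|01⟩ - 0.575|11⟩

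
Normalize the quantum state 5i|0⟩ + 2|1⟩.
0.9285i|0⟩ + 0.3714|1⟩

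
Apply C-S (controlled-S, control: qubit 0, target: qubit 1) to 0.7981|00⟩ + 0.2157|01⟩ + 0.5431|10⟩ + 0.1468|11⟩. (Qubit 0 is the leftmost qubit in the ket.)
0.7981|00⟩ + 0.2157|01⟩ + 0.5431|10⟩ + 0.1468i|11⟩

C-S leaves the control-|0⟩ kets |00⟩, |01⟩ unchanged and applies S to qubit 1 on the control-|1⟩ pair (|10⟩, |11⟩).
S = [[1, 0], [0, i]].
With a = amp(|10⟩) = 0.5431 and b = amp(|11⟩) = 0.1468:
new amp(|10⟩) = (1)·a = 0.5431
new amp(|11⟩) = (i)·b = 0.1468i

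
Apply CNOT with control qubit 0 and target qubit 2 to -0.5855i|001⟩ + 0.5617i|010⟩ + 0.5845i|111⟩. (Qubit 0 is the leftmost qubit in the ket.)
-0.5855i|001⟩ + 0.5617i|010⟩ + 0.5845i|110⟩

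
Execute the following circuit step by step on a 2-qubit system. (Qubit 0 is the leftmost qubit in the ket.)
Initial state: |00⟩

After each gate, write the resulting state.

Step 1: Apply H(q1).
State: 1/√2|00⟩ + 1/√2|01⟩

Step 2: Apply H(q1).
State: |00⟩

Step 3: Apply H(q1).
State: 1/√2|00⟩ + 1/√2|01⟩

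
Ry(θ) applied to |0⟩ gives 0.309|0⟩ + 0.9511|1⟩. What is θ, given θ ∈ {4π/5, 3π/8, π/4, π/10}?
4π/5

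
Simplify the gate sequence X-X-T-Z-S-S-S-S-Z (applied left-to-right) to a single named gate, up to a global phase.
T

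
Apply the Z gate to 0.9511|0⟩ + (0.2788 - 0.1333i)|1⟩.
0.9511|0⟩ + (-0.2788 + 0.1333i)|1⟩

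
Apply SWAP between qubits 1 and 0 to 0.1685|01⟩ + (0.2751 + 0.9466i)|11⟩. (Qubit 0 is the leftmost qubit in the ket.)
0.1685|10⟩ + (0.2751 + 0.9466i)|11⟩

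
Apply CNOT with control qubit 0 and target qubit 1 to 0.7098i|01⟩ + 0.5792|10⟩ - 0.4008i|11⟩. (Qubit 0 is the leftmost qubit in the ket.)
0.7098i|01⟩ - 0.4008i|10⟩ + 0.5792|11⟩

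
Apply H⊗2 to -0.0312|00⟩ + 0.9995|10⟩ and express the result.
0.4842|00⟩ + 0.4842|01⟩ - 0.5154|10⟩ - 0.5154|11⟩

H⊗2 gives amp(|y⟩) = (1/2) Σ_x (−1)^(x·y) amp(|x⟩), where x·y is the number of positions in which both x and y have a 1.
|00⟩: (-0.0312 + 0.9995)/2 = 0.4842
|01⟩: (-0.0312 + 0.9995)/2 = 0.4842
|10⟩: (-0.0312 - 0.9995)/2 = -0.5154
|11⟩: (-0.0312 - 0.9995)/2 = -0.5154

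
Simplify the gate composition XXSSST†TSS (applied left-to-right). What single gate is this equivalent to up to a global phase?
S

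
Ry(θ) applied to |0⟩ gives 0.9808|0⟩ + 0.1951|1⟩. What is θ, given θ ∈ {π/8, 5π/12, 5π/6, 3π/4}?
π/8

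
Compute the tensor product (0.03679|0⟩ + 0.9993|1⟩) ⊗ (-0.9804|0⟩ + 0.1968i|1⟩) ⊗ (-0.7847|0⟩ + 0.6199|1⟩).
0.0283|000⟩ - 0.02236|001⟩ - 0.005681i|010⟩ + 0.004488i|011⟩ + 0.7688|100⟩ - 0.6073|101⟩ - 0.1543i|110⟩ + 0.1219i|111⟩

amp(|b₁b₂…⟩) = product of the factor amplitudes for bits b₁, b₂, …; only kets whose every factor amplitude is nonzero survive.
|000⟩: (0.03679)(-0.9804)(-0.7847) = 0.0283
|001⟩: (0.03679)(-0.9804)(0.6199) = -0.02236
|010⟩: (0.03679)(0.1968i)(-0.7847) = -0.005681i
|011⟩: (0.03679)(0.1968i)(0.6199) = 0.004488i
|100⟩: (0.9993)(-0.9804)(-0.7847) = 0.7688
|101⟩: (0.9993)(-0.9804)(0.6199) = -0.6073
|110⟩: (0.9993)(0.1968i)(-0.7847) = -0.1543i
|111⟩: (0.9993)(0.1968i)(0.6199) = 0.1219i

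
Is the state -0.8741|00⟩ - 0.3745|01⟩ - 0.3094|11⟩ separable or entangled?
Entangled

Writing the state as a|00⟩ + b|01⟩ + c|10⟩ + d|11⟩, it is a product state iff ad − bc = 0.
Here (a, b, c, d) = (-0.8741, -0.3745, 0, -0.3094): ad − bc = (-0.8741)(-0.3094) − (-0.3745)(0) = 0.2704 ≠ 0, so the state is entangled.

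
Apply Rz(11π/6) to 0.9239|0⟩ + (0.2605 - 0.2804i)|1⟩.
(-0.8924 - 0.2391i)|0⟩ + (-0.1791 + 0.3383i)|1⟩

Rz(11π/6) = [[e^(−iθ/2), 0], [0, e^(iθ/2)]] with e^(±iθ/2) = cos(θ/2) ± i·sin(θ/2); θ = 11π/6, cos(θ/2) ≈ -0.965926, sin(θ/2) ≈ 0.258819.
With a = amp(|0⟩) = 0.9239 and b = amp(|1⟩) = (0.2605 - 0.2804i):
new amp(|0⟩) = (-0.965926 - 0.258819i)·a = (-0.8924 - 0.2391i)
new amp(|1⟩) = (-0.965926 + 0.258819i)·b = (-0.1791 + 0.3383i)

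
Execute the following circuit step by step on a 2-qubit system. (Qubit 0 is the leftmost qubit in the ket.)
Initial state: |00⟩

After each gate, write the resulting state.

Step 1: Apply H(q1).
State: 1/√2|00⟩ + 1/√2|01⟩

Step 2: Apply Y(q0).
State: (1/√2)i|10⟩ + (1/√2)i|11⟩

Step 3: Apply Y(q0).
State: 1/√2|00⟩ + 1/√2|01⟩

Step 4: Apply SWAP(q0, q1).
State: 1/√2|00⟩ + 1/√2|10⟩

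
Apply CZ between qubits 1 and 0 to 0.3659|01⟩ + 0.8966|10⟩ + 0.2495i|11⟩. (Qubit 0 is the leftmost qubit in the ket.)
0.3659|01⟩ + 0.8966|10⟩ - 0.2495i|11⟩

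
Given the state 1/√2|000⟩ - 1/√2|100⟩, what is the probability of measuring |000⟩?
1/2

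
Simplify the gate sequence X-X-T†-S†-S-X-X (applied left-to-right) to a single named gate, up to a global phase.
T†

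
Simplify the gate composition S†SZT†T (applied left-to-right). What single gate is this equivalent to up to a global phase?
Z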